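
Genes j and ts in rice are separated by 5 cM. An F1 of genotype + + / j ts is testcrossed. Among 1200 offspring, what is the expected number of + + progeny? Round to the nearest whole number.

A map distance of 5 cM corresponds to a recombination frequency of 0.050.
The F1 is + + / j ts, so + + is a parental gamete class with expected frequency (1 − r)/2 = 0.950/2 = 0.4750.
Expected number = 0.4750 × 1200 = 570.00 ≈ 570.

570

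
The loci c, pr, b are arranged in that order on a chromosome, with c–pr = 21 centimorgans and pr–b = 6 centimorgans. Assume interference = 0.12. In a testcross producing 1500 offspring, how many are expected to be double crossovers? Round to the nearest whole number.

17

Map distances give recombination frequencies of 0.210 and 0.060 for the two intervals.
With interference 0.12 (so coincidence = 0.88), expected double-crossover frequency = 0.210 × 0.060 × 0.88 = 0.01109.
Expected number = 0.01109 × 1500 = 16.63 ≈ 17.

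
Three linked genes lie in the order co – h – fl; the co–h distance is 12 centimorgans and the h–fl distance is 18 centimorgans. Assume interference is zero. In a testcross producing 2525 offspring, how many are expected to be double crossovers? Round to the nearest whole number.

55

Map distances give recombination frequencies of 0.120 and 0.180 for the two intervals.
With no interference, expected double-crossover frequency = 0.120 × 0.180 = 0.02160.
Expected number = 0.02160 × 2525 = 54.54 ≈ 55.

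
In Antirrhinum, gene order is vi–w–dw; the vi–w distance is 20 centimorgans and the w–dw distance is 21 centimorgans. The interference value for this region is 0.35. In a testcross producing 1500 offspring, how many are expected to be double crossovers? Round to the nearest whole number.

Map distances give recombination frequencies of 0.200 and 0.210 for the two intervals.
With interference 0.35 (so coincidence = 0.65), expected double-crossover frequency = 0.200 × 0.210 × 0.65 = 0.02730.
Expected number = 0.02730 × 1500 = 40.95 ≈ 41.

41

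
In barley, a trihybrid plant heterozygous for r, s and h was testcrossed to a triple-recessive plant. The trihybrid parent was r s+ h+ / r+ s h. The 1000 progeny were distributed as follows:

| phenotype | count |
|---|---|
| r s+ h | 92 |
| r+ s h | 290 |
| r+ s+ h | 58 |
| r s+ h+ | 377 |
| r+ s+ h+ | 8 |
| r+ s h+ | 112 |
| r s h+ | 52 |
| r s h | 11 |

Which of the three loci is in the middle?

r

The two rarest classes, r+ s+ h+ and r s h, are the double crossovers. Comparing them with the parentals, only the r allele has switched, so r is the middle locus and the order is h – r – s.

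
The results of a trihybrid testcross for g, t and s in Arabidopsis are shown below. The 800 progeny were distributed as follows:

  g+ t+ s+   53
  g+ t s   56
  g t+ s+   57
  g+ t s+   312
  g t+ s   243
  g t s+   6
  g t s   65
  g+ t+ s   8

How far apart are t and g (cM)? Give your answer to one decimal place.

16.5 cM

The two most frequent reciprocal classes, g+ t s+ and g t+ s, are the parental types, so the F1 was g+ t s+ / g t+ s.
The two rarest classes, g t s+ and g+ t+ s, are the double crossovers. Comparing them with the parentals, only the g allele has switched, so g is the middle locus and the order is t – g – s.
Crossovers in the t–g interval produce the single-crossover classes g+ t+ s+ and g t s (53 + 65 = 118) plus the double crossovers (14).
RF(t–g) = (118 + 14) / 800 = 132/800 = 0.1650 → 16.5 cM.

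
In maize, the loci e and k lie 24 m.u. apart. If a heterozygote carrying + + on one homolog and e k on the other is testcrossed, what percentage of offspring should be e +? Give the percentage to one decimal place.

A map distance of 24 m.u. corresponds to a recombination frequency of 0.240.
The F1 is + + / e k, so e + is a recombinant gamete class with expected frequency r/2 = 0.240/2 = 0.1200.
That is 0.1200 = 12.0% of the progeny.

12.0%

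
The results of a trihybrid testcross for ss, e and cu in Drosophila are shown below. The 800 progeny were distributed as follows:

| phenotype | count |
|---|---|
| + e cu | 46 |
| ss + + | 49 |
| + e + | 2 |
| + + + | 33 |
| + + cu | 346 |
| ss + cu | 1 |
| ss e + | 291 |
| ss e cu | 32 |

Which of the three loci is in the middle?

The two most frequent reciprocal classes, + + cu and ss e +, are the parental types, so the F1 was + + cu / ss e +.
The two rarest classes, ss + cu and + e +, are the double crossovers. Comparing them with the parentals, only the ss allele has switched, so ss is the middle locus and the order is cu – ss – e.

ss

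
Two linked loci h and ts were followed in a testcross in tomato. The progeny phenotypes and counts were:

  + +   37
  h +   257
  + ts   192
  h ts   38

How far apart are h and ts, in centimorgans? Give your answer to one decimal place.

The two most frequent classes, + ts (192) and h + (257), are the parental types, so the F1 was + ts / h +.
The recombinant classes are + + and h ts: 37 + 38 = 75.
Recombination frequency = 75/524 = 0.1431 ≈ 14.3%, i.e. 14.3 centimorgans.

14.3 centimorgans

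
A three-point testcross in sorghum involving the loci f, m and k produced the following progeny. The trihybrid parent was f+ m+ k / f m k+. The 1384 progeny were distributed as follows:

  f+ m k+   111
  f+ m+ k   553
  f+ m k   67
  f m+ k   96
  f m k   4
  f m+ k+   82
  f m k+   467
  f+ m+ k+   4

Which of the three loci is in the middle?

k

The two rarest classes, f+ m+ k+ and f m k, are the double crossovers. Comparing them with the parentals, only the k allele has switched, so k is the middle locus and the order is m – k – f.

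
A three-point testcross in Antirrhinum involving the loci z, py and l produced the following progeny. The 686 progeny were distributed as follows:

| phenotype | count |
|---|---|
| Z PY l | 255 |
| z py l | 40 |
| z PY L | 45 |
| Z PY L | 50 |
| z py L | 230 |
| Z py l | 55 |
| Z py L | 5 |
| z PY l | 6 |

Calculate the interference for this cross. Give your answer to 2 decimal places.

0.33

The two most frequent reciprocal classes, z py L and Z PY l, are the parental types, so the F1 was z py L / Z PY l.
The two rarest classes, Z py L and z PY l, are the double crossovers. Comparing them with the parentals, only the z allele has switched, so z is the middle locus and the order is py – z – l.
py–z: (100 + 11)/686 = 0.1618; z–l: (90 + 11)/686 = 0.1472.
Expected DCO frequency = 0.1618 × 0.1472 ≈ 0.02382; observed = 11/686 ≈ 0.01603.
Coefficient of coincidence = 0.01603/0.02382 ≈ 0.67; interference = 1 − 0.67 = 0.33.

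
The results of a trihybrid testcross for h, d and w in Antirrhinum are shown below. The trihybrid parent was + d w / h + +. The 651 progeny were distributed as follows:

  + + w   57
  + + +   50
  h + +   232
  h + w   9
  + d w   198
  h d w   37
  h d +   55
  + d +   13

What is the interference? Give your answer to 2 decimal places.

The two rarest classes, + d + and h + w, are the double crossovers. Comparing them with the parentals, only the w allele has switched, so w is the middle locus and the order is h – w – d.
h–w: (87 + 22)/651 = 0.1674; w–d: (112 + 22)/651 = 0.2058.
Expected DCO frequency = 0.1674 × 0.2058 ≈ 0.03445; observed = 22/651 ≈ 0.03379.
Coefficient of coincidence = 0.03379/0.03445 ≈ 0.98; interference = 1 − 0.98 = 0.02.

0.02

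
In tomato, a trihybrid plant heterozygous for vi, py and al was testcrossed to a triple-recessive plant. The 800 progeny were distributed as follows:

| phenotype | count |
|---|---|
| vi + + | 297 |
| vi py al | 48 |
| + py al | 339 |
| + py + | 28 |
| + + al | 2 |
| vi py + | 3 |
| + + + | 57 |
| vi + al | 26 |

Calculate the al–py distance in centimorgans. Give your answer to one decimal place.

7.4 centimorgans

The two most frequent reciprocal classes, + py al and vi + +, are the parental types, so the F1 was + py al / vi + +.
The two rarest classes, + + al and vi py +, are the double crossovers. Comparing them with the parentals, only the py allele has switched, so py is the middle locus and the order is vi – py – al.
Crossovers in the py–al interval produce the single-crossover classes + py + and vi + al (28 + 26 = 54) plus the double crossovers (5).
RF(py–al) = (54 + 5) / 800 = 59/800 = 0.0737 → 7.4 centimorgans.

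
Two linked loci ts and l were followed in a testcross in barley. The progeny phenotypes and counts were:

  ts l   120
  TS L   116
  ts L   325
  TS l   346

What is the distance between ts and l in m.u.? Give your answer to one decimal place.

26.0 m.u.

The two most frequent classes, TS l (346) and ts L (325), are the parental types, so the F1 was TS l / ts L.
The recombinant classes are TS L and ts l: 116 + 120 = 236.
Recombination frequency = 236/907 = 0.2602 ≈ 26.0%, i.e. 26.0 m.u.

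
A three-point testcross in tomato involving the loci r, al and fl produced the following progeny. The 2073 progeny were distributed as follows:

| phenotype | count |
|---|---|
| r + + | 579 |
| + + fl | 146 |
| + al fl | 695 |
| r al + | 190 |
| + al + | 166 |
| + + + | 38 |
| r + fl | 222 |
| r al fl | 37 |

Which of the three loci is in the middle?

r

The two most frequent reciprocal classes, r + + and + al fl, are the parental types, so the F1 was r + + / + al fl.
The two rarest classes, + + + and r al fl, are the double crossovers. Comparing them with the parentals, only the r allele has switched, so r is the middle locus and the order is al – r – fl.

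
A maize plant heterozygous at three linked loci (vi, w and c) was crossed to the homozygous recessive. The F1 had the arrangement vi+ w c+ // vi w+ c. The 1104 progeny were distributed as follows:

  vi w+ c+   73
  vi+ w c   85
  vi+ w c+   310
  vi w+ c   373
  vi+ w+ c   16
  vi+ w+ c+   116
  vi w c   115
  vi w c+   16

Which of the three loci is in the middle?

The two rarest classes, vi w c+ and vi+ w+ c, are the double crossovers. Comparing them with the parentals, only the vi allele has switched, so vi is the middle locus and the order is c – vi – w.

vi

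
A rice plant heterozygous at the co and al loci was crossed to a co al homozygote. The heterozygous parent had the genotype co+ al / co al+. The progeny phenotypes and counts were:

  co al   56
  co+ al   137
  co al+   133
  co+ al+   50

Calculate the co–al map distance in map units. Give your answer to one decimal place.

The recombinant classes are co+ al+ and co al: 50 + 56 = 106.
Recombination frequency = 106/376 = 0.2819 ≈ 28.2%, i.e. 28.2 map units.

28.2 map units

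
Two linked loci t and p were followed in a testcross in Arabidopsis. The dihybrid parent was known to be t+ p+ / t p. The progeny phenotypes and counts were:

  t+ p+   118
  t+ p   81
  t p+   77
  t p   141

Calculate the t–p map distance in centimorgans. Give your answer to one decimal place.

The recombinant classes are t+ p and t p+: 81 + 77 = 158.
Recombination frequency = 158/417 = 0.3789 ≈ 37.9%, i.e. 37.9 centimorgans.

37.9 centimorgans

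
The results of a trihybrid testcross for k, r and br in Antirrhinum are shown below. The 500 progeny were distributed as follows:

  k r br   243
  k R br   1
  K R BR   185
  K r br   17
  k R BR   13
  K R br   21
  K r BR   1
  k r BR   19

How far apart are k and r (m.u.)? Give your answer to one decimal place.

6.4 m.u.

The two most frequent reciprocal classes, k r br and K R BR, are the parental types, so the F1 was k r br / K R BR.
The two rarest classes, k R br and K r BR, are the double crossovers. Comparing them with the parentals, only the r allele has switched, so r is the middle locus and the order is k – r – br.
Crossovers in the k–r interval produce the single-crossover classes K r br and k R BR (17 + 13 = 30) plus the double crossovers (2).
RF(k–r) = (30 + 2) / 500 = 32/500 = 0.0640 → 6.4 m.u.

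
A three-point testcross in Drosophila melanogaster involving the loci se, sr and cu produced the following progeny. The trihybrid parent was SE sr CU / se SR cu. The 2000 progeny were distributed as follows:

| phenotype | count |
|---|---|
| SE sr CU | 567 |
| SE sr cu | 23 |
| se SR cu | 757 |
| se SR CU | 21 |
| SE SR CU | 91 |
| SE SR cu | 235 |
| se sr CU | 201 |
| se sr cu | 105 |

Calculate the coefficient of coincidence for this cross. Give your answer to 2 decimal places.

The two rarest classes, SE sr cu and se SR CU, are the double crossovers. Comparing them with the parentals, only the cu allele has switched, so cu is the middle locus and the order is se – cu – sr.
se–cu: (436 + 44)/2000 = 0.2400; cu–sr: (196 + 44)/2000 = 0.1200.
Expected DCO frequency = 0.2400 × 0.1200 ≈ 0.02880; observed = 44/2000 ≈ 0.02200.
Coefficient of coincidence = 0.02200/0.02880 ≈ 0.76.

0.76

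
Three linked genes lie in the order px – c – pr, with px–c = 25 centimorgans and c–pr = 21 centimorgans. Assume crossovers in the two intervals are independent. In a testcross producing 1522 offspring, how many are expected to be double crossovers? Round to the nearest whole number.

80

Map distances give recombination frequencies of 0.250 and 0.210 for the two intervals.
With no interference, expected double-crossover frequency = 0.250 × 0.210 = 0.05250.
Expected number = 0.05250 × 1522 = 79.91 ≈ 80.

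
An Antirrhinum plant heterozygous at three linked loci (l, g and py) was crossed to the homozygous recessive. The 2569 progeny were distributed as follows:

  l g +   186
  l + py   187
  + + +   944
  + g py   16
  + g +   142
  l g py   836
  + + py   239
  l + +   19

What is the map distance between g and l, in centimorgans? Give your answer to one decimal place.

The two most frequent reciprocal classes, + + + and l g py, are the parental types, so the F1 was + + + / l g py.
The two rarest classes, l + + and + g py, are the double crossovers. Comparing them with the parentals, only the l allele has switched, so l is the middle locus and the order is g – l – py.
Crossovers in the g–l interval produce the single-crossover classes + g + and l + py (142 + 187 = 329) plus the double crossovers (35).
RF(g–l) = (329 + 35) / 2569 = 364/2569 = 0.1417 → 14.2 centimorgans.

14.2 centimorgans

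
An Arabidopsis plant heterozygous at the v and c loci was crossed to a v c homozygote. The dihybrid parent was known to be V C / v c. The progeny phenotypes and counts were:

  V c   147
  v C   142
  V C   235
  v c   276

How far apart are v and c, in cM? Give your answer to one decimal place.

The recombinant classes are V c and v C: 147 + 142 = 289.
Recombination frequency = 289/800 = 0.3613 ≈ 36.1%, i.e. 36.1 cM.

36.1 cM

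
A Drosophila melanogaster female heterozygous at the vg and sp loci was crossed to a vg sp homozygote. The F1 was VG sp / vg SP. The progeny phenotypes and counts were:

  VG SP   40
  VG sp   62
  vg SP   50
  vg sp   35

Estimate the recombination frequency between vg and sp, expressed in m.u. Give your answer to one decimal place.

40.1 m.u.

The recombinant classes are VG SP and vg sp: 40 + 35 = 75.
Recombination frequency = 75/187 = 0.4011 ≈ 40.1%, i.e. 40.1 m.u.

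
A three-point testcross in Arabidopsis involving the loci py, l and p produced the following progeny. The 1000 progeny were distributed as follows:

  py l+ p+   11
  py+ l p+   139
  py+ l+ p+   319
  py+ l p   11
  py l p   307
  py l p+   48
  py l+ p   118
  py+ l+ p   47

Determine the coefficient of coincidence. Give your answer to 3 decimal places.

The two most frequent reciprocal classes, py l p and py+ l+ p+, are the parental types, so the F1 was py l p / py+ l+ p+.
The two rarest classes, py+ l p and py l+ p+, are the double crossovers. Comparing them with the parentals, only the py allele has switched, so py is the middle locus and the order is l – py – p.
l–py: (257 + 22)/1000 = 0.2790; py–p: (95 + 22)/1000 = 0.1170.
Expected DCO frequency = 0.2790 × 0.1170 ≈ 0.03264; observed = 22/1000 ≈ 0.02200.
Coefficient of coincidence = 0.02200/0.03264 ≈ 0.674.

0.674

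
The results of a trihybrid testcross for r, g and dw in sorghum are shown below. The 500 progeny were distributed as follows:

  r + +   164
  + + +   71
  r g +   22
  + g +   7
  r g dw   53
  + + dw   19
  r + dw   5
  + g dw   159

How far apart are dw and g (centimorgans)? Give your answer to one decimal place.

The two most frequent reciprocal classes, r + + and + g dw, are the parental types, so the F1 was r + + / + g dw.
The two rarest classes, r + dw and + g +, are the double crossovers. Comparing them with the parentals, only the dw allele has switched, so dw is the middle locus and the order is r – dw – g.
Crossovers in the dw–g interval produce the single-crossover classes r g + and + + dw (22 + 19 = 41) plus the double crossovers (12).
RF(dw–g) = (41 + 12) / 500 = 53/500 = 0.1060 → 10.6 centimorgans.

10.6 centimorgans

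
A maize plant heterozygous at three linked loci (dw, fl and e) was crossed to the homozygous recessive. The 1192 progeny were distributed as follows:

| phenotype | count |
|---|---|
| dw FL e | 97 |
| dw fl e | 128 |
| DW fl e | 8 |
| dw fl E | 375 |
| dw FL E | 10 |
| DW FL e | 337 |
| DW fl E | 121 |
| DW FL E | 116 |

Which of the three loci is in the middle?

The two most frequent reciprocal classes, DW FL e and dw fl E, are the parental types, so the F1 was DW FL e / dw fl E.
The two rarest classes, DW fl e and dw FL E, are the double crossovers. Comparing them with the parentals, only the fl allele has switched, so fl is the middle locus and the order is e – fl – dw.

fl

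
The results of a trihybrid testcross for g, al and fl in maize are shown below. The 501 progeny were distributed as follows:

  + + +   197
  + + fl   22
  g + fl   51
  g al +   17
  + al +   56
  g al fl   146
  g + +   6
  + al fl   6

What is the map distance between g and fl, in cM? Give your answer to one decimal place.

The two most frequent reciprocal classes, + + + and g al fl, are the parental types, so the F1 was + + + / g al fl.
The two rarest classes, g + + and + al fl, are the double crossovers. Comparing them with the parentals, only the g allele has switched, so g is the middle locus and the order is fl – g – al.
Crossovers in the fl–g interval produce the single-crossover classes + + fl and g al + (22 + 17 = 39) plus the double crossovers (12).
RF(fl–g) = (39 + 12) / 501 = 51/501 = 0.1018 → 10.2 cM.

10.2 cM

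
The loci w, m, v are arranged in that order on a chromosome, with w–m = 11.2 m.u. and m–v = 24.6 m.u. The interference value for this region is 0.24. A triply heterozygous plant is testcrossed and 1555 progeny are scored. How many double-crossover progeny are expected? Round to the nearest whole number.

33

Map distances give recombination frequencies of 0.112 and 0.246 for the two intervals.
With interference 0.24 (so coincidence = 0.76), expected double-crossover frequency = 0.112 × 0.246 × 0.76 = 0.02094.
Expected number = 0.02094 × 1555 = 32.56 ≈ 33.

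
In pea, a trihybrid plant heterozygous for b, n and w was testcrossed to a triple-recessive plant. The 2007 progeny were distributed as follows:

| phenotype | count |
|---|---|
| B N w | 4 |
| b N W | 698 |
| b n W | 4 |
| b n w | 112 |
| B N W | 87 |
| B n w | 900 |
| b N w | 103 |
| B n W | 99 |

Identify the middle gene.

n

The two most frequent reciprocal classes, B n w and b N W, are the parental types, so the F1 was B n w / b N W.
The two rarest classes, B N w and b n W, are the double crossovers. Comparing them with the parentals, only the n allele has switched, so n is the middle locus and the order is b – n – w.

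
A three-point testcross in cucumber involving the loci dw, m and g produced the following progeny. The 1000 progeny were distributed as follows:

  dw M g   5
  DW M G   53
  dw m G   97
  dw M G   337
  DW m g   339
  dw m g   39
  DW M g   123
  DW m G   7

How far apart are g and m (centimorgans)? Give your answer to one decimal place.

23.2 centimorgans

The two most frequent reciprocal classes, dw M G and DW m g, are the parental types, so the F1 was dw M G / DW m g.
The two rarest classes, dw M g and DW m G, are the double crossovers. Comparing them with the parentals, only the g allele has switched, so g is the middle locus and the order is dw – g – m.
Crossovers in the g–m interval produce the single-crossover classes dw m G and DW M g (97 + 123 = 220) plus the double crossovers (12).
RF(g–m) = (220 + 12) / 1000 = 232/1000 = 0.2320 → 23.2 centimorgans.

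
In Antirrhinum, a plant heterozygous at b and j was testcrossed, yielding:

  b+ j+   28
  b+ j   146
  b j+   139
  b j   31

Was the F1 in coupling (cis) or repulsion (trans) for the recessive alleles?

The two most frequent classes are b+ j (146) and b j+ (139); these are the parental (non-recombinant) types.
So the F1 carried b+ j on one chromosome and b j+ on the other — the recessive alleles are on opposite chromosomes (trans / repulsion).

trans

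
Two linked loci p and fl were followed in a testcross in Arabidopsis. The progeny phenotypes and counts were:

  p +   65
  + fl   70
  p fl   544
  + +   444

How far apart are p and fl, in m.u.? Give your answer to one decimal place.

12.0 m.u.

The two most frequent classes, + + (444) and p fl (544), are the parental types, so the F1 was + + / p fl.
The recombinant classes are + fl and p +: 70 + 65 = 135.
Recombination frequency = 135/1123 = 0.1202 ≈ 12.0%, i.e. 12.0 m.u.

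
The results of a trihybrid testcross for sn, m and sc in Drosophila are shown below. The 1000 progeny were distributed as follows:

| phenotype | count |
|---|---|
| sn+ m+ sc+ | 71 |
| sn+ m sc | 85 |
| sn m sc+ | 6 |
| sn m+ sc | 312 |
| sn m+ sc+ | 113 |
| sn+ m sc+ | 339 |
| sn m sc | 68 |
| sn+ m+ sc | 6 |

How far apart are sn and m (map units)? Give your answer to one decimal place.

The two most frequent reciprocal classes, sn m+ sc and sn+ m sc+, are the parental types, so the F1 was sn m+ sc / sn+ m sc+.
The two rarest classes, sn+ m+ sc and sn m sc+, are the double crossovers. Comparing them with the parentals, only the sn allele has switched, so sn is the middle locus and the order is sc – sn – m.
Crossovers in the sn–m interval produce the single-crossover classes sn m sc and sn+ m+ sc+ (68 + 71 = 139) plus the double crossovers (12).
RF(sn–m) = (139 + 12) / 1000 = 151/1000 = 0.1510 → 15.1 map units.

15.1 map units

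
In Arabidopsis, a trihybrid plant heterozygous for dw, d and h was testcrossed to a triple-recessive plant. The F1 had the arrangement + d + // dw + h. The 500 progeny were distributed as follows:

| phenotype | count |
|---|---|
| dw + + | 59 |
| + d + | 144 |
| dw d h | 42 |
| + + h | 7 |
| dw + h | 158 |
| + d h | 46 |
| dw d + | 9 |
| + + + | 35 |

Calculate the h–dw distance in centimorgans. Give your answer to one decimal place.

The two rarest classes, dw d + and + + h, are the double crossovers. Comparing them with the parentals, only the dw allele has switched, so dw is the middle locus and the order is h – dw – d.
Crossovers in the h–dw interval produce the single-crossover classes + d h and dw + + (46 + 59 = 105) plus the double crossovers (16).
RF(h–dw) = (105 + 16) / 500 = 121/500 = 0.2420 → 24.2 centimorgans.

24.2 centimorgans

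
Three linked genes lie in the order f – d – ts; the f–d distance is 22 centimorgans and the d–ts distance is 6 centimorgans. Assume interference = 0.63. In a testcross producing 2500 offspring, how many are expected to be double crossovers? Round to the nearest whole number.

12

Map distances give recombination frequencies of 0.220 and 0.060 for the two intervals.
With interference 0.63 (so coincidence = 0.37), expected double-crossover frequency = 0.220 × 0.060 × 0.37 = 0.00488.
Expected number = 0.00488 × 2500 = 12.21 ≈ 12.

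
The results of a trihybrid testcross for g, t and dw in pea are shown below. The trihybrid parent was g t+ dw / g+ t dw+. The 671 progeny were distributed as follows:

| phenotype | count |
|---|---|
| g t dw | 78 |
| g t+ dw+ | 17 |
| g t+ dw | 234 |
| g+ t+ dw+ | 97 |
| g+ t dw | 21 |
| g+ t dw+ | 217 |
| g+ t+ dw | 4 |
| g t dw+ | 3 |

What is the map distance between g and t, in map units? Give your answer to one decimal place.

27.1 map units

The two rarest classes, g+ t+ dw and g t dw+, are the double crossovers. Comparing them with the parentals, only the g allele has switched, so g is the middle locus and the order is t – g – dw.
Crossovers in the t–g interval produce the single-crossover classes g t dw and g+ t+ dw+ (78 + 97 = 175) plus the double crossovers (7).
RF(t–g) = (175 + 7) / 671 = 182/671 = 0.2712 → 27.1 map units.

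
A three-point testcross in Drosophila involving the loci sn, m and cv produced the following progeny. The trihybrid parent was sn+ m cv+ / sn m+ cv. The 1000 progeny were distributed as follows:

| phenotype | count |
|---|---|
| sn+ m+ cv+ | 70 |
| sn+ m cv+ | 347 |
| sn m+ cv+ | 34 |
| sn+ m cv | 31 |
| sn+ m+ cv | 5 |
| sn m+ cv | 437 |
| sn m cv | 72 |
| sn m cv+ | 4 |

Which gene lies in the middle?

sn

The two rarest classes, sn m cv+ and sn+ m+ cv, are the double crossovers. Comparing them with the parentals, only the sn allele has switched, so sn is the middle locus and the order is m – sn – cv.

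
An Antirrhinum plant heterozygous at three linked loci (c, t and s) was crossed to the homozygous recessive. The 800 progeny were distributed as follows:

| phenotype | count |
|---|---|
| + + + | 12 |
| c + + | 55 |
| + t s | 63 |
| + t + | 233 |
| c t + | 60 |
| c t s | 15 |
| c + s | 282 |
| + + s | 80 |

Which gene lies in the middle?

The two most frequent reciprocal classes, c + s and + t +, are the parental types, so the F1 was c + s / + t +.
The two rarest classes, c t s and + + +, are the double crossovers. Comparing them with the parentals, only the t allele has switched, so t is the middle locus and the order is s – t – c.

t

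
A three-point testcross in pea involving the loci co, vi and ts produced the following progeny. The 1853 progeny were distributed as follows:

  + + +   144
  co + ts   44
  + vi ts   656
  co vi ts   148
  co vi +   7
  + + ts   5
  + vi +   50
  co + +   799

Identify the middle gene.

The two most frequent reciprocal classes, + vi ts and co + +, are the parental types, so the F1 was + vi ts / co + +.
The two rarest classes, + + ts and co vi +, are the double crossovers. Comparing them with the parentals, only the vi allele has switched, so vi is the middle locus and the order is co – vi – ts.

vi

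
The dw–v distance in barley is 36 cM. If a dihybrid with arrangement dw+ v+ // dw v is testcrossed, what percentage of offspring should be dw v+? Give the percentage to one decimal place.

A map distance of 36 cM corresponds to a recombination frequency of 0.360.
The F1 is dw+ v+ / dw v, so dw v+ is a recombinant gamete class with expected frequency r/2 = 0.360/2 = 0.1800.
That is 0.1800 = 18.0% of the progeny.

18.0%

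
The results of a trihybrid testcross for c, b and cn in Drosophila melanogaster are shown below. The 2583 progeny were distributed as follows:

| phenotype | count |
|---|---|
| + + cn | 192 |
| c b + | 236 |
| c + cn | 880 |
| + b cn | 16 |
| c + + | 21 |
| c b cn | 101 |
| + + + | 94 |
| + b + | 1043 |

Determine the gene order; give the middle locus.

The two most frequent reciprocal classes, + b + and c + cn, are the parental types, so the F1 was + b + / c + cn.
The two rarest classes, + b cn and c + +, are the double crossovers. Comparing them with the parentals, only the cn allele has switched, so cn is the middle locus and the order is b – cn – c.

cn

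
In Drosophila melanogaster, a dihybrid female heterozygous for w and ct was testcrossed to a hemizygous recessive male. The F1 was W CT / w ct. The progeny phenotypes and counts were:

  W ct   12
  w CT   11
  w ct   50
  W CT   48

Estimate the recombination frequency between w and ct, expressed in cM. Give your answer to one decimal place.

19.0 cM

The recombinant classes are W ct and w CT: 12 + 11 = 23.
Recombination frequency = 23/121 = 0.1901 ≈ 19.0%, i.e. 19.0 cM.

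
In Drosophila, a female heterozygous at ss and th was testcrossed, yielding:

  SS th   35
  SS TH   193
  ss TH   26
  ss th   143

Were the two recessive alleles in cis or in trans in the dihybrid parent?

The two most frequent classes are SS TH (193) and ss th (143); these are the parental (non-recombinant) types.
So the F1 carried SS TH on one chromosome and ss th on the other — the recessive alleles are on the same chromosome (cis / coupling).

cis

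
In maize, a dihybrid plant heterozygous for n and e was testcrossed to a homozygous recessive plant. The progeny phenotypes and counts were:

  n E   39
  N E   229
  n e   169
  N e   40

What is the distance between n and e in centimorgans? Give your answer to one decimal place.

16.6 centimorgans

The two most frequent classes, N E (229) and n e (169), are the parental types, so the F1 was N E / n e.
The recombinant classes are N e and n E: 40 + 39 = 79.
Recombination frequency = 79/477 = 0.1656 ≈ 16.6%, i.e. 16.6 centimorgans.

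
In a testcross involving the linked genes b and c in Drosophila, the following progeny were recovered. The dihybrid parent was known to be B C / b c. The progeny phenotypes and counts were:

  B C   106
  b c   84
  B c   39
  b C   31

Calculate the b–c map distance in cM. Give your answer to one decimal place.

The recombinant classes are B c and b C: 39 + 31 = 70.
Recombination frequency = 70/260 = 0.2692 ≈ 26.9%, i.e. 26.9 cM.

26.9 cM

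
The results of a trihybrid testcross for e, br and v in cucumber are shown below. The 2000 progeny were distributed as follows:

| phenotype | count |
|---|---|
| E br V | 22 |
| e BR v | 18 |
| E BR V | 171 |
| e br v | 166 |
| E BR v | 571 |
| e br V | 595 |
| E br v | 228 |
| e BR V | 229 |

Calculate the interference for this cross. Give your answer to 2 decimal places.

0.57

The two most frequent reciprocal classes, e br V and E BR v, are the parental types, so the F1 was e br V / E BR v.
The two rarest classes, E br V and e BR v, are the double crossovers. Comparing them with the parentals, only the e allele has switched, so e is the middle locus and the order is br – e – v.
br–e: (457 + 40)/2000 = 0.2485; e–v: (337 + 40)/2000 = 0.1885.
Expected DCO frequency = 0.2485 × 0.1885 ≈ 0.04684; observed = 40/2000 ≈ 0.02000.
Coefficient of coincidence = 0.02000/0.04684 ≈ 0.43; interference = 1 − 0.43 = 0.57.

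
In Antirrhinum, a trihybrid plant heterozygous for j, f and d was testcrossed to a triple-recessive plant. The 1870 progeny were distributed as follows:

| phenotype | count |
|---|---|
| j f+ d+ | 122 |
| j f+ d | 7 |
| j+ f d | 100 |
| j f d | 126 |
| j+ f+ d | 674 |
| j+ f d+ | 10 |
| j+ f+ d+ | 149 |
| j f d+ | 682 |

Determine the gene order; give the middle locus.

j

The two most frequent reciprocal classes, j+ f+ d and j f d+, are the parental types, so the F1 was j+ f+ d / j f d+.
The two rarest classes, j f+ d and j+ f d+, are the double crossovers. Comparing them with the parentals, only the j allele has switched, so j is the middle locus and the order is d – j – f.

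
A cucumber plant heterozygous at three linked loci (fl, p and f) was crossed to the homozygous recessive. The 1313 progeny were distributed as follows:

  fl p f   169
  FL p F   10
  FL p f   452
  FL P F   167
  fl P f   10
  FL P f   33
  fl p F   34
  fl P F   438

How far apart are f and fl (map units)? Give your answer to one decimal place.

27.1 map units

The two most frequent reciprocal classes, FL p f and fl P F, are the parental types, so the F1 was FL p f / fl P F.
The two rarest classes, FL p F and fl P f, are the double crossovers. Comparing them with the parentals, only the f allele has switched, so f is the middle locus and the order is fl – f – p.
Crossovers in the fl–f interval produce the single-crossover classes fl p f and FL P F (169 + 167 = 336) plus the double crossovers (20).
RF(fl–f) = (336 + 20) / 1313 = 356/1313 = 0.2711 → 27.1 map units.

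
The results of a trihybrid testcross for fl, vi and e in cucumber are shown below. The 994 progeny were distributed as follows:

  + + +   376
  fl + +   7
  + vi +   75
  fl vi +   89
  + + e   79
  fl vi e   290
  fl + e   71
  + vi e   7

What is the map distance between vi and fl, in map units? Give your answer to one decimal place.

16.1 map units

The two most frequent reciprocal classes, + + + and fl vi e, are the parental types, so the F1 was + + + / fl vi e.
The two rarest classes, fl + + and + vi e, are the double crossovers. Comparing them with the parentals, only the fl allele has switched, so fl is the middle locus and the order is e – fl – vi.
Crossovers in the fl–vi interval produce the single-crossover classes + vi + and fl + e (75 + 71 = 146) plus the double crossovers (14).
RF(fl–vi) = (146 + 14) / 994 = 160/994 = 0.1610 → 16.1 map units.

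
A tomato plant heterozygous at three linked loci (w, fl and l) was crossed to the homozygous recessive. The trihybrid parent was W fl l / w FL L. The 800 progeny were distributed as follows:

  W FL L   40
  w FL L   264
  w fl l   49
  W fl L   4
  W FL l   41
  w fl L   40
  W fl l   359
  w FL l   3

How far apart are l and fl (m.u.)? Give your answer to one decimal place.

The two rarest classes, W fl L and w FL l, are the double crossovers. Comparing them with the parentals, only the l allele has switched, so l is the middle locus and the order is w – l – fl.
Crossovers in the l–fl interval produce the single-crossover classes W FL l and w fl L (41 + 40 = 81) plus the double crossovers (7).
RF(l–fl) = (81 + 7) / 800 = 88/800 = 0.1100 → 11.0 m.u.

11.0 m.u.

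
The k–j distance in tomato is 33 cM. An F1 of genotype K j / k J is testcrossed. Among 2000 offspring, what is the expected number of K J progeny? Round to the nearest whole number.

330

A map distance of 33 cM corresponds to a recombination frequency of 0.330.
The F1 is K j / k J, so K J is a recombinant gamete class with expected frequency r/2 = 0.330/2 = 0.1650.
Expected number = 0.1650 × 2000 = 330.00 ≈ 330.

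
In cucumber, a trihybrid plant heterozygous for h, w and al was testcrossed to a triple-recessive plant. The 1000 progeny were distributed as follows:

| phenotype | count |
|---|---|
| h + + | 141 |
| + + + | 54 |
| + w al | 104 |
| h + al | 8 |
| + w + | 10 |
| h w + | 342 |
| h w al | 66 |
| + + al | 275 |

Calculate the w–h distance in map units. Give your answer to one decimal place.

26.3 map units

The two most frequent reciprocal classes, + + al and h w +, are the parental types, so the F1 was + + al / h w +.
The two rarest classes, h + al and + w +, are the double crossovers. Comparing them with the parentals, only the h allele has switched, so h is the middle locus and the order is w – h – al.
Crossovers in the w–h interval produce the single-crossover classes + w al and h + + (104 + 141 = 245) plus the double crossovers (18).
RF(w–h) = (245 + 18) / 1000 = 263/1000 = 0.2630 → 26.3 map units.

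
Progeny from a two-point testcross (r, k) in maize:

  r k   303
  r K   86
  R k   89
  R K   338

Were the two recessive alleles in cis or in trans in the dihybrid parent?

cis

The two most frequent classes are R K (338) and r k (303); these are the parental (non-recombinant) types.
So the F1 carried R K on one chromosome and r k on the other — the recessive alleles are on the same chromosome (cis / coupling).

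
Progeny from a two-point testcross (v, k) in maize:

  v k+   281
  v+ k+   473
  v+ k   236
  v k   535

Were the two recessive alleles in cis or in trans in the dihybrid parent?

cis

The two most frequent classes are v+ k+ (473) and v k (535); these are the parental (non-recombinant) types.
So the F1 carried v+ k+ on one chromosome and v k on the other — the recessive alleles are on the same chromosome (cis / coupling).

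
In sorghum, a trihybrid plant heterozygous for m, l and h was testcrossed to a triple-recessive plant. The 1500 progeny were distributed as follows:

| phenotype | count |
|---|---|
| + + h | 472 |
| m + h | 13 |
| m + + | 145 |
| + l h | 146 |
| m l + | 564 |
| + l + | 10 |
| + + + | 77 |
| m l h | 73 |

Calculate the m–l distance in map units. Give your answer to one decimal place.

The two most frequent reciprocal classes, m l + and + + h, are the parental types, so the F1 was m l + / + + h.
The two rarest classes, + l + and m + h, are the double crossovers. Comparing them with the parentals, only the m allele has switched, so m is the middle locus and the order is l – m – h.
Crossovers in the l–m interval produce the single-crossover classes m + + and + l h (145 + 146 = 291) plus the double crossovers (23).
RF(l–m) = (291 + 23) / 1500 = 314/1500 = 0.2093 → 20.9 map units.

20.9 map units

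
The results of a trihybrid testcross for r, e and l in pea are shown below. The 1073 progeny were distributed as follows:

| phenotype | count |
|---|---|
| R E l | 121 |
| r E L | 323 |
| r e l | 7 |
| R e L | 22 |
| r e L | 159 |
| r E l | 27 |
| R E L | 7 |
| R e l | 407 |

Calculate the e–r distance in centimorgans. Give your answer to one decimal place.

The two most frequent reciprocal classes, r E L and R e l, are the parental types, so the F1 was r E L / R e l.
The two rarest classes, R E L and r e l, are the double crossovers. Comparing them with the parentals, only the r allele has switched, so r is the middle locus and the order is l – r – e.
Crossovers in the r–e interval produce the single-crossover classes r e L and R E l (159 + 121 = 280) plus the double crossovers (14).
RF(r–e) = (280 + 14) / 1073 = 294/1073 = 0.2740 → 27.4 centimorgans.

27.4 centimorgans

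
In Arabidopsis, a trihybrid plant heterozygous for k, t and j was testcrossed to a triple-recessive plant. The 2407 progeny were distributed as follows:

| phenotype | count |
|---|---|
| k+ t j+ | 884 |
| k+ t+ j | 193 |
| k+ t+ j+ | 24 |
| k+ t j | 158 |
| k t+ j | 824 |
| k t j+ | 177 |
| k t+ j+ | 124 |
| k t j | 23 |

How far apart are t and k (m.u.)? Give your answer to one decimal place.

17.3 m.u.

The two most frequent reciprocal classes, k t+ j and k+ t j+, are the parental types, so the F1 was k t+ j / k+ t j+.
The two rarest classes, k t j and k+ t+ j+, are the double crossovers. Comparing them with the parentals, only the t allele has switched, so t is the middle locus and the order is j – t – k.
Crossovers in the t–k interval produce the single-crossover classes k+ t+ j and k t j+ (193 + 177 = 370) plus the double crossovers (47).
RF(t–k) = (370 + 47) / 2407 = 417/2407 = 0.1732 → 17.3 m.u.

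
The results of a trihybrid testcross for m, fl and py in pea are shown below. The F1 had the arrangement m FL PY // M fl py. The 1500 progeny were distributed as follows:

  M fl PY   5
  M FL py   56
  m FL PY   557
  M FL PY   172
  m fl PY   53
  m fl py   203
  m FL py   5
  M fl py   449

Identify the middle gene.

py

The two rarest classes, m FL py and M fl PY, are the double crossovers. Comparing them with the parentals, only the py allele has switched, so py is the middle locus and the order is m – py – fl.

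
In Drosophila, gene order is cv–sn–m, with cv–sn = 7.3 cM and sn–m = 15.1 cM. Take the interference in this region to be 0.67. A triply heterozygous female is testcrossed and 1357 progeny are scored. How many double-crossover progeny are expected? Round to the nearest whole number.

Map distances give recombination frequencies of 0.073 and 0.151 for the two intervals.
With interference 0.67 (so coincidence = 0.33), expected double-crossover frequency = 0.073 × 0.151 × 0.33 = 0.00364.
Expected number = 0.00364 × 1357 = 4.94 ≈ 5.

5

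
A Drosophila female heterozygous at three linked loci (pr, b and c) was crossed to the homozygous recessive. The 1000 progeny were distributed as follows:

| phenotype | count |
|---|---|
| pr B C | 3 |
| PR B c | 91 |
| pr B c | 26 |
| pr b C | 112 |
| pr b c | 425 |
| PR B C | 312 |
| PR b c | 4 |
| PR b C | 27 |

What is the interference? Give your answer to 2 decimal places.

The two most frequent reciprocal classes, PR B C and pr b c, are the parental types, so the F1 was PR B C / pr b c.
The two rarest classes, pr B C and PR b c, are the double crossovers. Comparing them with the parentals, only the pr allele has switched, so pr is the middle locus and the order is c – pr – b.
c–pr: (203 + 7)/1000 = 0.2100; pr–b: (53 + 7)/1000 = 0.0600.
Expected DCO frequency = 0.2100 × 0.0600 ≈ 0.01260; observed = 7/1000 ≈ 0.00700.
Coefficient of coincidence = 0.00700/0.01260 ≈ 0.56; interference = 1 − 0.56 = 0.44.

0.44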